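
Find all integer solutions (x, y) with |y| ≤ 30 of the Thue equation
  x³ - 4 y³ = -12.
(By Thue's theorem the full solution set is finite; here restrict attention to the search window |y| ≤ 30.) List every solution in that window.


The equation is x³ - 4y³ = -12. For fixed y, x³ = 4·y³ − 12, so a solution requires the RHS to be a perfect cube.
Strategy: iterate y from -30 to 30, compute RHS = 4·y³ − 12, and check whether it is a (positive or negative) perfect cube.
Check small values of y:
  y = 0: RHS = -12 is not a perfect cube.
  y = 1: RHS = -8 = (-2)³ ⇒ x = -2 works.
  y = -1: RHS = -16 is not a perfect cube.
  y = 2: RHS = 20 is not a perfect cube.
  y = -2: RHS = -44 is not a perfect cube.
  y = 3: RHS = 96 is not a perfect cube.
  y = -3: RHS = -120 is not a perfect cube.
Continuing, at y = -5: RHS = -512 = (-8)³ ⇒ x = -8 works.
Searching the remaining y in |y| ≤ 30 finds no further solutions.
Collected solutions: (-2, 1), (-8, -5).

Solutions (with |y| ≤ 30): (-2, 1), (-8, -5).


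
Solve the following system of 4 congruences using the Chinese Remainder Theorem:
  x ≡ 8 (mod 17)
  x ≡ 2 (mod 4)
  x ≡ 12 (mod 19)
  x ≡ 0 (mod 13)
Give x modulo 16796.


Product of moduli M = 17 · 4 · 19 · 13 = 16796.
Merge one congruence at a time:
  Start: x ≡ 8 (mod 17).
  Combine with x ≡ 2 (mod 4); new modulus lcm = 68.
    Write x = 8 + 17·t and substitute into x ≡ 2 (mod 4): 17·t ≡ 2 − 8 = -6 (mod 4).
    Reduce coefficients mod 4: 1·t ≡ 2 (mod 4).
    So t ≡ 2 (mod 4).
    Then x = 8 + 17·2 = 42, valid modulo lcm(17, 4) = 68: x ≡ 42 (mod 68).
  Combine with x ≡ 12 (mod 19); new modulus lcm = 1292.
    Write x = 42 + 68·t and substitute into x ≡ 12 (mod 19): 68·t ≡ 12 − 42 = -30 (mod 19).
    Reduce coefficients mod 19: 11·t ≡ 8 (mod 19).
    The inverse of 11 mod 19 is 7 (since 11·7 = 77 = 4·19 + 1), so t ≡ 7·8 = 56 ≡ 18 (mod 19).
    Then x = 42 + 68·18 = 1266, valid modulo lcm(68, 19) = 1292: x ≡ 1266 (mod 1292).
  Combine with x ≡ 0 (mod 13); new modulus lcm = 16796.
    Write x = 1266 + 1292·t and substitute into x ≡ 0 (mod 13): 1292·t ≡ 0 − 1266 = -1266 (mod 13).
    Reduce coefficients mod 13: 5·t ≡ 8 (mod 13).
    The inverse of 5 mod 13 is 8 (since 5·8 = 40 = 3·13 + 1), so t ≡ 8·8 = 64 ≡ 12 (mod 13).
    Then x = 1266 + 1292·12 = 16770, valid modulo lcm(1292, 13) = 16796: x ≡ 16770 (mod 16796).
Verify against each original: 16770 mod 17 = 8, 16770 mod 4 = 2, 16770 mod 19 = 12, 16770 mod 13 = 0.

x ≡ 16770 (mod 16796).


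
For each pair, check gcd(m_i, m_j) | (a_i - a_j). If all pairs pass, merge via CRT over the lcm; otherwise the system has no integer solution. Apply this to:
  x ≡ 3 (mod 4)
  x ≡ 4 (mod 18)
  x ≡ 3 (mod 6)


Moduli 4, 18, 6 are not pairwise coprime, so CRT works modulo lcm(m_i) when all pairwise compatibility conditions hold.
Pairwise compatibility: gcd(m_i, m_j) must divide a_i - a_j for every pair.
Merge one congruence at a time:
  Start: x ≡ 3 (mod 4).
  Combine with x ≡ 4 (mod 18): gcd(4, 18) = 2, and 4 - 3 = 1 is NOT divisible by 2.
    ⇒ system is inconsistent (no integer solution).

No solution (the system is inconsistent).


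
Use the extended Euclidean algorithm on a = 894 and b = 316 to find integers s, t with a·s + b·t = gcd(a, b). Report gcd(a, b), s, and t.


Euclidean algorithm on (894, 316) — divide until remainder is 0:
  894 = 2 · 316 + 262
  316 = 1 · 262 + 54
  262 = 4 · 54 + 46
  54 = 1 · 46 + 8
  46 = 5 · 8 + 6
  8 = 1 · 6 + 2
  6 = 3 · 2 + 0
gcd(894, 316) = 2.
Track Bezout coefficients alongside the remainders: start with r₀ = 894 = a·1 + b·0 (s = 1, t = 0) and r₁ = 316 = a·0 + b·1 (s = 0, t = 1); each new remainder r_{k+1} = r_{k-1} − q_k·r_k inherits s_{k+1} = s_{k-1} − q_k·s_k, t_{k+1} = t_{k-1} − q_k·t_k, so r_k = a·s_k + b·t_k at every step:
  q = 2: r = 262, s = 1 − 2·0 = 1, t = 0 − 2·1 = -2  (check: 894·1 + 316·(-2) = 262)
  q = 1: r = 54, s = 0 − 1·1 = -1, t = 1 − 1·(-2) = 3  (check: 894·(-1) + 316·3 = 54)
  q = 4: r = 46, s = 1 − 4·(-1) = 5, t = -2 − 4·3 = -14  (check: 894·5 + 316·(-14) = 46)
  q = 1: r = 8, s = -1 − 1·5 = -6, t = 3 − 1·(-14) = 17  (check: 894·(-6) + 316·17 = 8)
  q = 5: r = 6, s = 5 − 5·(-6) = 35, t = -14 − 5·17 = -99  (check: 894·35 + 316·(-99) = 6)
  q = 1: r = 2, s = -6 − 1·35 = -41, t = 17 − 1·(-99) = 116  (check: 894·(-41) + 316·116 = 2)
The row with r = 2 (the gcd) gives the Bezout coefficients s = -41, t = 116.
Result: 894 · (-41) + 316 · (116) = 2.

gcd(894, 316) = 2; s = -41, t = 116 (check: 894·(-41) + 316·116 = 2).


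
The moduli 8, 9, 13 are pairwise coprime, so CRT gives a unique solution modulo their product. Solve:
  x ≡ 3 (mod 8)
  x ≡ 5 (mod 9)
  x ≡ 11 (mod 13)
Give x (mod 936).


Moduli 8, 9, 13 are pairwise coprime; by CRT there is a unique solution modulo M = 8 · 9 · 13 = 936.
Solve pairwise, accumulating the modulus:
  Start with x ≡ 3 (mod 8).
  Combine with x ≡ 5 (mod 9): since gcd(8, 9) = 1, we get a unique residue mod 72.
    Write x = 3 + 8·t and substitute into x ≡ 5 (mod 9): 8·t ≡ 5 − 3 = 2 (mod 9).
    The inverse of 8 mod 9 is 8 (since 8·8 = 64 = 7·9 + 1), so t ≡ 8·2 = 16 ≡ 7 (mod 9).
    Then x = 3 + 8·7 = 59, valid modulo lcm(8, 9) = 72: x ≡ 59 (mod 72).
  Combine with x ≡ 11 (mod 13): since gcd(72, 13) = 1, we get a unique residue mod 936.
    Write x = 59 + 72·t and substitute into x ≡ 11 (mod 13): 72·t ≡ 11 − 59 = -48 (mod 13).
    Reduce coefficients mod 13: 7·t ≡ 4 (mod 13).
    The inverse of 7 mod 13 is 2 (since 7·2 = 14 = 1·13 + 1), so t ≡ 2·4 = 8 ≡ 8 (mod 13).
    Then x = 59 + 72·8 = 635, valid modulo lcm(72, 13) = 936: x ≡ 635 (mod 936).
Verify: 635 mod 8 = 3 ✓, 635 mod 9 = 5 ✓, 635 mod 13 = 11 ✓.

x ≡ 635 (mod 936).


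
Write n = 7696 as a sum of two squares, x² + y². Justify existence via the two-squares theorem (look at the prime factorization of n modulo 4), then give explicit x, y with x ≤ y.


Step 1: Factor n = 7696 = 2^4 · 13 · 37.
Step 2: Check the mod-4 condition on each prime factor: 2 = 2 (special); 13 ≡ 1 (mod 4), exponent 1; 37 ≡ 1 (mod 4), exponent 1.
All primes ≡ 3 (mod 4) appear to even exponent (or don't appear), so by the two-squares theorem n IS expressible as a sum of two squares.
Step 3: Build a representation. Group n = k² · m with k = 4 and m = 13 · 37 = 481 (a product of primes ≡ 1 (mod 4)); a representation of m scales to one of n via (k·x)² + (k·y)² = k²(x² + y²). Each prime p ≡ 1 (mod 4) is itself a sum of two squares; find a² by testing p − a² for a perfect square:
  13: 13 − 1² = 12, 13 − 2² = 9 = 3² ⇒ 13 = 2² + 3².
  37: 37 − 1² = 36 = 6² ⇒ 37 = 1² + 6².
  Combine using the Brahmagupta–Fibonacci identity (a² + b²)(c² + d²) = (ac − bd)² + (ad + bc)² = (ac + bd)² + (ad − bc)²:
  13 · 37 = 481: from (2² + 3²)(1² + 6²), take (2·1 − 3·6, 2·6 + 3·1) = (2 − 18, 12 + 3) = (-16, 15); dropping signs (only squares matter) gives (16, 15); check 16² + 15² = 256 + 225 = 481 ✓.
  Scale by k = 4: (4·16, 4·15) = (64, 60).
Step 4: Order so x ≤ y and verify: 60² + 64² = 3600 + 4096 = 7696 = n. ✓

n = 7696 = 60² + 64² (one valid representation with x ≤ y).


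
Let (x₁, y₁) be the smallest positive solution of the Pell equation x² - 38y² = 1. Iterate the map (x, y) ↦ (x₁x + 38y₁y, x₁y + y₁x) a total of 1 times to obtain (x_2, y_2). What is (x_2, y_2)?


Step 1: Find the fundamental solution (x₁, y₁) of x² - 38y² = 1.
  Expand √38 as a continued fraction. a₀ = ⌊√38⌋ = 6; iterate m_{k+1} = d_k·a_k − m_k, d_{k+1} = (38 − m_{k+1}²)/d_k, a_{k+1} = ⌊(a₀ + m_{k+1})/d_{k+1}⌋ (starting m₀ = 0, d₀ = 1), with convergents p_k = a_k·p_{k-1} + p_{k-2}, q_k = a_k·q_{k-1} + q_{k-2} (p₋₁ = 1, q₋₁ = 0):
  k = 0: a₀ = 6; p₀/q₀ = 6/1; p₀² − 38·q₀² = 36 − 38 = -2.
  k = 1: m = 6, d = 2, a = ⌊(6 + 6)/2⌋ = 6; p/q = (6·6 + 1)/(6·1 + 0) = 37/6; p² − 38·q² = 1369 − 1368 = 1.
  The first convergent with p² − 38·q² = 1 gives the fundamental solution (x₁, y₁) = (37, 6).
Step 2: Apply the recurrence (x_{n+1}, y_{n+1}) = (x₁x_n + 38y₁y_n, x₁y_n + y₁x_n) repeatedly.
  From (x_1, y_1) = (37, 6): x_2 = 37·37 + 38·6·6 = 2737; y_2 = 37·6 + 6·37 = 444.
Step 3: Verify x_2² - 38·y_2² = 7491169 - 7491168 = 1 (should be 1). ✓

(x_1, y_1) = (37, 6); (x_2, y_2) = (2737, 444).


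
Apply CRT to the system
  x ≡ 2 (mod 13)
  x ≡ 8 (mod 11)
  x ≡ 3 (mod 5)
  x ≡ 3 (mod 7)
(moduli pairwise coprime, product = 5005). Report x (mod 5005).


Product of moduli M = 13 · 11 · 5 · 7 = 5005.
Merge one congruence at a time:
  Start: x ≡ 2 (mod 13).
  Combine with x ≡ 8 (mod 11); new modulus lcm = 143.
    Write x = 2 + 13·t and substitute into x ≡ 8 (mod 11): 13·t ≡ 8 − 2 = 6 (mod 11).
    Reduce coefficients mod 11: 2·t ≡ 6 (mod 11).
    The inverse of 2 mod 11 is 6 (since 2·6 = 12 = 1·11 + 1), so t ≡ 6·6 = 36 ≡ 3 (mod 11).
    Then x = 2 + 13·3 = 41, valid modulo lcm(13, 11) = 143: x ≡ 41 (mod 143).
  Combine with x ≡ 3 (mod 5); new modulus lcm = 715.
    Write x = 41 + 143·t and substitute into x ≡ 3 (mod 5): 143·t ≡ 3 − 41 = -38 (mod 5).
    Reduce coefficients mod 5: 3·t ≡ 2 (mod 5).
    The inverse of 3 mod 5 is 2 (since 3·2 = 6 = 1·5 + 1), so t ≡ 2·2 = 4 ≡ 4 (mod 5).
    Then x = 41 + 143·4 = 613, valid modulo lcm(143, 5) = 715: x ≡ 613 (mod 715).
  Combine with x ≡ 3 (mod 7); new modulus lcm = 5005.
    Write x = 613 + 715·t and substitute into x ≡ 3 (mod 7): 715·t ≡ 3 − 613 = -610 (mod 7).
    Reduce coefficients mod 7: 1·t ≡ 6 (mod 7).
    So t ≡ 6 (mod 7).
    Then x = 613 + 715·6 = 4903, valid modulo lcm(715, 7) = 5005: x ≡ 4903 (mod 5005).
Verify against each original: 4903 mod 13 = 2, 4903 mod 11 = 8, 4903 mod 5 = 3, 4903 mod 7 = 3.

x ≡ 4903 (mod 5005).


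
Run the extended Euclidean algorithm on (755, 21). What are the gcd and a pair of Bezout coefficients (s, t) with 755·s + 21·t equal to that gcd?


Euclidean algorithm on (755, 21) — divide until remainder is 0:
  755 = 35 · 21 + 20
  21 = 1 · 20 + 1
  20 = 20 · 1 + 0
gcd(755, 21) = 1.
Track Bezout coefficients alongside the remainders: start with r₀ = 755 = a·1 + b·0 (s = 1, t = 0) and r₁ = 21 = a·0 + b·1 (s = 0, t = 1); each new remainder r_{k+1} = r_{k-1} − q_k·r_k inherits s_{k+1} = s_{k-1} − q_k·s_k, t_{k+1} = t_{k-1} − q_k·t_k, so r_k = a·s_k + b·t_k at every step:
  q = 35: r = 20, s = 1 − 35·0 = 1, t = 0 − 35·1 = -35  (check: 755·1 + 21·(-35) = 20)
  q = 1: r = 1, s = 0 − 1·1 = -1, t = 1 − 1·(-35) = 36  (check: 755·(-1) + 21·36 = 1)
The row with r = 1 (the gcd) gives the Bezout coefficients s = -1, t = 36.
Result: 755 · (-1) + 21 · (36) = 1.

gcd(755, 21) = 1; s = -1, t = 36 (check: 755·(-1) + 21·36 = 1).


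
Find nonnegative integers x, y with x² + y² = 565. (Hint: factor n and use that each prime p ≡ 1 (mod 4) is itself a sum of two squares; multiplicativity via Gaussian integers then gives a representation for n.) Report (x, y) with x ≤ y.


Step 1: Factor n = 565 = 5 · 113.
Step 2: Check the mod-4 condition on each prime factor: 5 ≡ 1 (mod 4), exponent 1; 113 ≡ 1 (mod 4), exponent 1.
All primes ≡ 3 (mod 4) appear to even exponent (or don't appear), so by the two-squares theorem n IS expressible as a sum of two squares.
Step 3: Build a representation. Here n = 5 · 113 is a product of primes ≡ 1 (mod 4). Each prime p ≡ 1 (mod 4) is itself a sum of two squares; find a² by testing p − a² for a perfect square:
  5: 5 − 1² = 4 = 2² ⇒ 5 = 1² + 2².
  113: 113 − 1² = 112, 113 − 2² = 109, 113 − 3² = 104, 113 − 4² = 97, 113 − 5² = 88, 113 − 6² = 77, 113 − 7² = 64 = 8² ⇒ 113 = 7² + 8².
  Combine using the Brahmagupta–Fibonacci identity (a² + b²)(c² + d²) = (ac − bd)² + (ad + bc)² = (ac + bd)² + (ad − bc)²:
  5 · 113 = 565: from (1² + 2²)(7² + 8²), take (1·7 − 2·8, 1·8 + 2·7) = (7 − 16, 8 + 14) = (-9, 22); dropping signs (only squares matter) gives (9, 22); check 9² + 22² = 81 + 484 = 565 ✓.
Step 4: Order so x ≤ y and verify: 9² + 22² = 81 + 484 = 565 = n. ✓

n = 565 = 9² + 22² (one valid representation with x ≤ y).


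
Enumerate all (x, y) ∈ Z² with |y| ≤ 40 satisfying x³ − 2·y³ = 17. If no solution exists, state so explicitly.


The equation is x³ - 2y³ = 17. For fixed y, x³ = 2·y³ + 17, so a solution requires the RHS to be a perfect cube.
Strategy: iterate y from -40 to 40, compute RHS = 2·y³ + 17, and check whether it is a (positive or negative) perfect cube.
Check small values of y:
  y = 0: RHS = 17 is not a perfect cube.
  y = 1: RHS = 19 is not a perfect cube.
  y = -1: RHS = 15 is not a perfect cube.
  y = 2: RHS = 33 is not a perfect cube.
  y = -2: RHS = 1 = (1)³ ⇒ x = 1 works.
  y = 3: RHS = 71 is not a perfect cube.
  y = -3: RHS = -37 is not a perfect cube.
Continuing the search up to |y| = 40 finds no further solutions beyond those listed.
Collected solutions: (1, -2).

Solutions (with |y| ≤ 40): (1, -2).


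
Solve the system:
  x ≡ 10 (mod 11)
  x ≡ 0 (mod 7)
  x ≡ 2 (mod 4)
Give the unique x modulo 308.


Moduli 11, 7, 4 are pairwise coprime; by CRT there is a unique solution modulo M = 11 · 7 · 4 = 308.
Solve pairwise, accumulating the modulus:
  Start with x ≡ 10 (mod 11).
  Combine with x ≡ 0 (mod 7): since gcd(11, 7) = 1, we get a unique residue mod 77.
    Write x = 10 + 11·t and substitute into x ≡ 0 (mod 7): 11·t ≡ 0 − 10 = -10 (mod 7).
    Reduce coefficients mod 7: 4·t ≡ 4 (mod 7).
    The inverse of 4 mod 7 is 2 (since 4·2 = 8 = 1·7 + 1), so t ≡ 2·4 = 8 ≡ 1 (mod 7).
    Then x = 10 + 11·1 = 21, valid modulo lcm(11, 7) = 77: x ≡ 21 (mod 77).
  Combine with x ≡ 2 (mod 4): since gcd(77, 4) = 1, we get a unique residue mod 308.
    Write x = 21 + 77·t and substitute into x ≡ 2 (mod 4): 77·t ≡ 2 − 21 = -19 (mod 4).
    Reduce coefficients mod 4: 1·t ≡ 1 (mod 4).
    So t ≡ 1 (mod 4).
    Then x = 21 + 77·1 = 98, valid modulo lcm(77, 4) = 308: x ≡ 98 (mod 308).
Verify: 98 mod 11 = 10 ✓, 98 mod 7 = 0 ✓, 98 mod 4 = 2 ✓.

x ≡ 98 (mod 308).


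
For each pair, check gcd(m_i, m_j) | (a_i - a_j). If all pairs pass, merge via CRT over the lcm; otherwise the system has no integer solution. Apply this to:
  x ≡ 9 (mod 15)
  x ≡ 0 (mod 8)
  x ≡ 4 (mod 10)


Moduli 15, 8, 10 are not pairwise coprime, so CRT works modulo lcm(m_i) when all pairwise compatibility conditions hold.
Pairwise compatibility: gcd(m_i, m_j) must divide a_i - a_j for every pair.
Merge one congruence at a time:
  Start: x ≡ 9 (mod 15).
  Combine with x ≡ 0 (mod 8): gcd(15, 8) = 1; 0 - 9 = -9, which IS divisible by 1, so compatible.
    Write x = 9 + 15·t and substitute into x ≡ 0 (mod 8): 15·t ≡ 0 − 9 = -9 (mod 8).
    Reduce coefficients mod 8: 7·t ≡ 7 (mod 8).
    The inverse of 7 mod 8 is 7 (since 7·7 = 49 = 6·8 + 1), so t ≡ 7·7 = 49 ≡ 1 (mod 8).
    Then x = 9 + 15·1 = 24, valid modulo lcm(15, 8) = 120: x ≡ 24 (mod 120).
  Combine with x ≡ 4 (mod 10): gcd(120, 10) = 10; 4 - 24 = -20, which IS divisible by 10, so compatible.
    Write x = 24 + 120·t and substitute into x ≡ 4 (mod 10): 120·t ≡ 4 − 24 = -20 (mod 10).
    Divide the congruence (and modulus) by g = 10: 12·t ≡ -2 (mod 1).
    Modulo 1 every t works; take t = 0.
    Then x = 24 + 120·0 = 24, valid modulo lcm(120, 10) = 120: x ≡ 24 (mod 120).
Verify: 24 mod 15 = 9, 24 mod 8 = 0, 24 mod 10 = 4.

x ≡ 24 (mod 120).


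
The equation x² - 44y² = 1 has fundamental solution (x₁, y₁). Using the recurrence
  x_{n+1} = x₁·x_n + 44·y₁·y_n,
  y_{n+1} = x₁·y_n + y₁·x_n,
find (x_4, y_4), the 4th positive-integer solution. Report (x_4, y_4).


Step 1: Find the fundamental solution (x₁, y₁) of x² - 44y² = 1.
  Expand √44 as a continued fraction. a₀ = ⌊√44⌋ = 6; iterate m_{k+1} = d_k·a_k − m_k, d_{k+1} = (44 − m_{k+1}²)/d_k, a_{k+1} = ⌊(a₀ + m_{k+1})/d_{k+1}⌋ (starting m₀ = 0, d₀ = 1), with convergents p_k = a_k·p_{k-1} + p_{k-2}, q_k = a_k·q_{k-1} + q_{k-2} (p₋₁ = 1, q₋₁ = 0):
  k = 0: a₀ = 6; p₀/q₀ = 6/1; p₀² − 44·q₀² = 36 − 44 = -8.
  k = 1: m = 6, d = 8, a = ⌊(6 + 6)/8⌋ = 1; p/q = (1·6 + 1)/(1·1 + 0) = 7/1; p² − 44·q² = 49 − 44 = 5.
  k = 2: m = 2, d = 5, a = ⌊(6 + 2)/5⌋ = 1; p/q = (1·7 + 6)/(1·1 + 1) = 13/2; p² − 44·q² = 169 − 176 = -7.
  k = 3: m = 3, d = 7, a = ⌊(6 + 3)/7⌋ = 1; p/q = (1·13 + 7)/(1·2 + 1) = 20/3; p² − 44·q² = 400 − 396 = 4.
  k = 4: m = 4, d = 4, a = ⌊(6 + 4)/4⌋ = 2; p/q = (2·20 + 13)/(2·3 + 2) = 53/8; p² − 44·q² = 2809 − 2816 = -7.
  k = 5: m = 4, d = 7, a = ⌊(6 + 4)/7⌋ = 1; p/q = (1·53 + 20)/(1·8 + 3) = 73/11; p² − 44·q² = 5329 − 5324 = 5.
  k = 6: m = 3, d = 5, a = ⌊(6 + 3)/5⌋ = 1; p/q = (1·73 + 53)/(1·11 + 8) = 126/19; p² − 44·q² = 15876 − 15884 = -8.
  k = 7: m = 2, d = 8, a = ⌊(6 + 2)/8⌋ = 1; p/q = (1·126 + 73)/(1·19 + 11) = 199/30; p² − 44·q² = 39601 − 39600 = 1.
  The first convergent with p² − 44·q² = 1 gives the fundamental solution (x₁, y₁) = (199, 30).
Step 2: Apply the recurrence (x_{n+1}, y_{n+1}) = (x₁x_n + 44y₁y_n, x₁y_n + y₁x_n) repeatedly.
  From (x_1, y_1) = (199, 30): x_2 = 199·199 + 44·30·30 = 79201; y_2 = 199·30 + 30·199 = 11940.
  From (x_2, y_2) = (79201, 11940): x_3 = 199·79201 + 44·30·11940 = 31521799; y_3 = 199·11940 + 30·79201 = 4752090.
  From (x_3, y_3) = (31521799, 4752090): x_4 = 199·31521799 + 44·30·4752090 = 12545596801; y_4 = 199·4752090 + 30·31521799 = 1891319880.
Step 3: Verify x_4² - 44·y_4² = 157391999093261433601 - 157391999093261433600 = 1 (should be 1). ✓

(x_1, y_1) = (199, 30); (x_4, y_4) = (12545596801, 1891319880).


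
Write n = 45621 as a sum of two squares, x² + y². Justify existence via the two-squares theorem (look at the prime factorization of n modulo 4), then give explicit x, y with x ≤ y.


Step 1: Factor n = 45621 = 3^2 · 37 · 137.
Step 2: Check the mod-4 condition on each prime factor: 3 ≡ 3 (mod 4), exponent 2 (must be even); 37 ≡ 1 (mod 4), exponent 1; 137 ≡ 1 (mod 4), exponent 1.
All primes ≡ 3 (mod 4) appear to even exponent (or don't appear), so by the two-squares theorem n IS expressible as a sum of two squares.
Step 3: Build a representation. Group n = k² · m with k = 3 and m = 37 · 137 = 5069 (a product of primes ≡ 1 (mod 4)); a representation of m scales to one of n via (k·x)² + (k·y)² = k²(x² + y²). Each prime p ≡ 1 (mod 4) is itself a sum of two squares; find a² by testing p − a² for a perfect square:
  37: 37 − 1² = 36 = 6² ⇒ 37 = 1² + 6².
  137: 137 − 1² = 136, 137 − 2² = 133, 137 − 3² = 128, 137 − 4² = 121 = 11² ⇒ 137 = 4² + 11².
  Combine using the Brahmagupta–Fibonacci identity (a² + b²)(c² + d²) = (ac − bd)² + (ad + bc)² = (ac + bd)² + (ad − bc)²:
  37 · 137 = 5069: from (1² + 6²)(4² + 11²), take (1·4 − 6·11, 1·11 + 6·4) = (4 − 66, 11 + 24) = (-62, 35); dropping signs (only squares matter) gives (62, 35); check 62² + 35² = 3844 + 1225 = 5069 ✓.
  Scale by k = 3: (3·62, 3·35) = (186, 105).
Step 4: Order so x ≤ y and verify: 105² + 186² = 11025 + 34596 = 45621 = n. ✓

n = 45621 = 105² + 186² (one valid representation with x ≤ y).


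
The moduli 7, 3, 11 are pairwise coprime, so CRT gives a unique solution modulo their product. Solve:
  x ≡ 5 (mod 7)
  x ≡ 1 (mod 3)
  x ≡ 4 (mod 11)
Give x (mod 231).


Moduli 7, 3, 11 are pairwise coprime; by CRT there is a unique solution modulo M = 7 · 3 · 11 = 231.
Solve pairwise, accumulating the modulus:
  Start with x ≡ 5 (mod 7).
  Combine with x ≡ 1 (mod 3): since gcd(7, 3) = 1, we get a unique residue mod 21.
    Write x = 5 + 7·t and substitute into x ≡ 1 (mod 3): 7·t ≡ 1 − 5 = -4 (mod 3).
    Reduce coefficients mod 3: 1·t ≡ 2 (mod 3).
    So t ≡ 2 (mod 3).
    Then x = 5 + 7·2 = 19, valid modulo lcm(7, 3) = 21: x ≡ 19 (mod 21).
  Combine with x ≡ 4 (mod 11): since gcd(21, 11) = 1, we get a unique residue mod 231.
    Write x = 19 + 21·t and substitute into x ≡ 4 (mod 11): 21·t ≡ 4 − 19 = -15 (mod 11).
    Reduce coefficients mod 11: 10·t ≡ 7 (mod 11).
    The inverse of 10 mod 11 is 10 (since 10·10 = 100 = 9·11 + 1), so t ≡ 10·7 = 70 ≡ 4 (mod 11).
    Then x = 19 + 21·4 = 103, valid modulo lcm(21, 11) = 231: x ≡ 103 (mod 231).
Verify: 103 mod 7 = 5 ✓, 103 mod 3 = 1 ✓, 103 mod 11 = 4 ✓.

x ≡ 103 (mod 231).


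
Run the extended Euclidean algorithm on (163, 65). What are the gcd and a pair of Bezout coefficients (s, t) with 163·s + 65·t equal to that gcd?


Euclidean algorithm on (163, 65) — divide until remainder is 0:
  163 = 2 · 65 + 33
  65 = 1 · 33 + 32
  33 = 1 · 32 + 1
  32 = 32 · 1 + 0
gcd(163, 65) = 1.
Track Bezout coefficients alongside the remainders: start with r₀ = 163 = a·1 + b·0 (s = 1, t = 0) and r₁ = 65 = a·0 + b·1 (s = 0, t = 1); each new remainder r_{k+1} = r_{k-1} − q_k·r_k inherits s_{k+1} = s_{k-1} − q_k·s_k, t_{k+1} = t_{k-1} − q_k·t_k, so r_k = a·s_k + b·t_k at every step:
  q = 2: r = 33, s = 1 − 2·0 = 1, t = 0 − 2·1 = -2  (check: 163·1 + 65·(-2) = 33)
  q = 1: r = 32, s = 0 − 1·1 = -1, t = 1 − 1·(-2) = 3  (check: 163·(-1) + 65·3 = 32)
  q = 1: r = 1, s = 1 − 1·(-1) = 2, t = -2 − 1·3 = -5  (check: 163·2 + 65·(-5) = 1)
The row with r = 1 (the gcd) gives the Bezout coefficients s = 2, t = -5.
Result: 163 · (2) + 65 · (-5) = 1.

gcd(163, 65) = 1; s = 2, t = -5 (check: 163·2 + 65·(-5) = 1).


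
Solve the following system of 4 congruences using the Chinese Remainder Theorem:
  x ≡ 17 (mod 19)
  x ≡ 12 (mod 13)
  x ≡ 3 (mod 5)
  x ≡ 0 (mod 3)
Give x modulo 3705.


Product of moduli M = 19 · 13 · 5 · 3 = 3705.
Merge one congruence at a time:
  Start: x ≡ 17 (mod 19).
  Combine with x ≡ 12 (mod 13); new modulus lcm = 247.
    Write x = 17 + 19·t and substitute into x ≡ 12 (mod 13): 19·t ≡ 12 − 17 = -5 (mod 13).
    Reduce coefficients mod 13: 6·t ≡ 8 (mod 13).
    The inverse of 6 mod 13 is 11 (since 6·11 = 66 = 5·13 + 1), so t ≡ 11·8 = 88 ≡ 10 (mod 13).
    Then x = 17 + 19·10 = 207, valid modulo lcm(19, 13) = 247: x ≡ 207 (mod 247).
  Combine with x ≡ 3 (mod 5); new modulus lcm = 1235.
    Write x = 207 + 247·t and substitute into x ≡ 3 (mod 5): 247·t ≡ 3 − 207 = -204 (mod 5).
    Reduce coefficients mod 5: 2·t ≡ 1 (mod 5).
    The inverse of 2 mod 5 is 3 (since 2·3 = 6 = 1·5 + 1), so t ≡ 3·1 = 3 ≡ 3 (mod 5).
    Then x = 207 + 247·3 = 948, valid modulo lcm(247, 5) = 1235: x ≡ 948 (mod 1235).
  Combine with x ≡ 0 (mod 3); new modulus lcm = 3705.
    Write x = 948 + 1235·t and substitute into x ≡ 0 (mod 3): 1235·t ≡ 0 − 948 = -948 (mod 3).
    Reduce coefficients mod 3: 2·t ≡ 0 (mod 3).
    The inverse of 2 mod 3 is 2 (since 2·2 = 4 = 1·3 + 1), so t ≡ 2·0 = 0 ≡ 0 (mod 3).
    Then x = 948 + 1235·0 = 948, valid modulo lcm(1235, 3) = 3705: x ≡ 948 (mod 3705).
Verify against each original: 948 mod 19 = 17, 948 mod 13 = 12, 948 mod 5 = 3, 948 mod 3 = 0.

x ≡ 948 (mod 3705).


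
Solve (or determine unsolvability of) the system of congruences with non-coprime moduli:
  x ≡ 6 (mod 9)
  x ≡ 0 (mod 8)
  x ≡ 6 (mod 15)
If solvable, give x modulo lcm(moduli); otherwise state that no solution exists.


Moduli 9, 8, 15 are not pairwise coprime, so CRT works modulo lcm(m_i) when all pairwise compatibility conditions hold.
Pairwise compatibility: gcd(m_i, m_j) must divide a_i - a_j for every pair.
Merge one congruence at a time:
  Start: x ≡ 6 (mod 9).
  Combine with x ≡ 0 (mod 8): gcd(9, 8) = 1; 0 - 6 = -6, which IS divisible by 1, so compatible.
    Write x = 6 + 9·t and substitute into x ≡ 0 (mod 8): 9·t ≡ 0 − 6 = -6 (mod 8).
    Reduce coefficients mod 8: 1·t ≡ 2 (mod 8).
    So t ≡ 2 (mod 8).
    Then x = 6 + 9·2 = 24, valid modulo lcm(9, 8) = 72: x ≡ 24 (mod 72).
  Combine with x ≡ 6 (mod 15): gcd(72, 15) = 3; 6 - 24 = -18, which IS divisible by 3, so compatible.
    Write x = 24 + 72·t and substitute into x ≡ 6 (mod 15): 72·t ≡ 6 − 24 = -18 (mod 15).
    Divide the congruence (and modulus) by g = 3: 24·t ≡ -6 (mod 5).
    Reduce coefficients mod 5: 4·t ≡ 4 (mod 5).
    The inverse of 4 mod 5 is 4 (since 4·4 = 16 = 3·5 + 1), so t ≡ 4·4 = 16 ≡ 1 (mod 5).
    Then x = 24 + 72·1 = 96, valid modulo lcm(72, 15) = 360: x ≡ 96 (mod 360).
Verify: 96 mod 9 = 6, 96 mod 8 = 0, 96 mod 15 = 6.

x ≡ 96 (mod 360).


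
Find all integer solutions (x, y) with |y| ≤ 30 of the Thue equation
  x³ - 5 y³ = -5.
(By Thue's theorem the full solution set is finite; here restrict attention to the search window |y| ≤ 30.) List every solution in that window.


The equation is x³ - 5y³ = -5. For fixed y, x³ = 5·y³ − 5, so a solution requires the RHS to be a perfect cube.
Strategy: iterate y from -30 to 30, compute RHS = 5·y³ − 5, and check whether it is a (positive or negative) perfect cube.
Check small values of y:
  y = 0: RHS = -5 is not a perfect cube.
  y = 1: RHS = 0 = (0)³ ⇒ x = 0 works.
  y = -1: RHS = -10 is not a perfect cube.
  y = 2: RHS = 35 is not a perfect cube.
  y = -2: RHS = -45 is not a perfect cube.
  y = 3: RHS = 130 is not a perfect cube.
  y = -3: RHS = -140 is not a perfect cube.
Continuing the search up to |y| = 30 finds no further solutions beyond those listed.
Collected solutions: (0, 1).

Solutions (with |y| ≤ 30): (0, 1).


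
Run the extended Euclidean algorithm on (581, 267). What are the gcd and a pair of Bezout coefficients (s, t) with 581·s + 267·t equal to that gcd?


Euclidean algorithm on (581, 267) — divide until remainder is 0:
  581 = 2 · 267 + 47
  267 = 5 · 47 + 32
  47 = 1 · 32 + 15
  32 = 2 · 15 + 2
  15 = 7 · 2 + 1
  2 = 2 · 1 + 0
gcd(581, 267) = 1.
Track Bezout coefficients alongside the remainders: start with r₀ = 581 = a·1 + b·0 (s = 1, t = 0) and r₁ = 267 = a·0 + b·1 (s = 0, t = 1); each new remainder r_{k+1} = r_{k-1} − q_k·r_k inherits s_{k+1} = s_{k-1} − q_k·s_k, t_{k+1} = t_{k-1} − q_k·t_k, so r_k = a·s_k + b·t_k at every step:
  q = 2: r = 47, s = 1 − 2·0 = 1, t = 0 − 2·1 = -2  (check: 581·1 + 267·(-2) = 47)
  q = 5: r = 32, s = 0 − 5·1 = -5, t = 1 − 5·(-2) = 11  (check: 581·(-5) + 267·11 = 32)
  q = 1: r = 15, s = 1 − 1·(-5) = 6, t = -2 − 1·11 = -13  (check: 581·6 + 267·(-13) = 15)
  q = 2: r = 2, s = -5 − 2·6 = -17, t = 11 − 2·(-13) = 37  (check: 581·(-17) + 267·37 = 2)
  q = 7: r = 1, s = 6 − 7·(-17) = 125, t = -13 − 7·37 = -272  (check: 581·125 + 267·(-272) = 1)
The row with r = 1 (the gcd) gives the Bezout coefficients s = 125, t = -272.
Result: 581 · (125) + 267 · (-272) = 1.

gcd(581, 267) = 1; s = 125, t = -272 (check: 581·125 + 267·(-272) = 1).


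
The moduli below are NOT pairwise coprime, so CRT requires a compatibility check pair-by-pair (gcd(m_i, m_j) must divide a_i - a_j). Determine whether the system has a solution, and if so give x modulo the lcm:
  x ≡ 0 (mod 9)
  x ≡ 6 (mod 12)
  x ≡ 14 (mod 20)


Moduli 9, 12, 20 are not pairwise coprime, so CRT works modulo lcm(m_i) when all pairwise compatibility conditions hold.
Pairwise compatibility: gcd(m_i, m_j) must divide a_i - a_j for every pair.
Merge one congruence at a time:
  Start: x ≡ 0 (mod 9).
  Combine with x ≡ 6 (mod 12): gcd(9, 12) = 3; 6 - 0 = 6, which IS divisible by 3, so compatible.
    Write x = 0 + 9·t and substitute into x ≡ 6 (mod 12): 9·t ≡ 6 − 0 = 6 (mod 12).
    Divide the congruence (and modulus) by g = 3: 3·t ≡ 2 (mod 4).
    The inverse of 3 mod 4 is 3 (since 3·3 = 9 = 2·4 + 1), so t ≡ 3·2 = 6 ≡ 2 (mod 4).
    Then x = 0 + 9·2 = 18, valid modulo lcm(9, 12) = 36: x ≡ 18 (mod 36).
  Combine with x ≡ 14 (mod 20): gcd(36, 20) = 4; 14 - 18 = -4, which IS divisible by 4, so compatible.
    Write x = 18 + 36·t and substitute into x ≡ 14 (mod 20): 36·t ≡ 14 − 18 = -4 (mod 20).
    Divide the congruence (and modulus) by g = 4: 9·t ≡ -1 (mod 5).
    Reduce coefficients mod 5: 4·t ≡ 4 (mod 5).
    The inverse of 4 mod 5 is 4 (since 4·4 = 16 = 3·5 + 1), so t ≡ 4·4 = 16 ≡ 1 (mod 5).
    Then x = 18 + 36·1 = 54, valid modulo lcm(36, 20) = 180: x ≡ 54 (mod 180).
Verify: 54 mod 9 = 0, 54 mod 12 = 6, 54 mod 20 = 14.

x ≡ 54 (mod 180).


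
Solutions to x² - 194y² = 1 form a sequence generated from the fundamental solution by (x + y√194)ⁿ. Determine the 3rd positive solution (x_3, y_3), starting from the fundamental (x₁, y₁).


Step 1: Find the fundamental solution (x₁, y₁) of x² - 194y² = 1.
  Expand √194 as a continued fraction. a₀ = ⌊√194⌋ = 13; iterate m_{k+1} = d_k·a_k − m_k, d_{k+1} = (194 − m_{k+1}²)/d_k, a_{k+1} = ⌊(a₀ + m_{k+1})/d_{k+1}⌋ (starting m₀ = 0, d₀ = 1), with convergents p_k = a_k·p_{k-1} + p_{k-2}, q_k = a_k·q_{k-1} + q_{k-2} (p₋₁ = 1, q₋₁ = 0):
  k = 0: a₀ = 13; p₀/q₀ = 13/1; p₀² − 194·q₀² = 169 − 194 = -25.
  k = 1: m = 13, d = 25, a = ⌊(13 + 13)/25⌋ = 1; p/q = (1·13 + 1)/(1·1 + 0) = 14/1; p² − 194·q² = 196 − 194 = 2.
  k = 2: m = 12, d = 2, a = ⌊(13 + 12)/2⌋ = 12; p/q = (12·14 + 13)/(12·1 + 1) = 181/13; p² − 194·q² = 32761 − 32786 = -25.
  k = 3: m = 12, d = 25, a = ⌊(13 + 12)/25⌋ = 1; p/q = (1·181 + 14)/(1·13 + 1) = 195/14; p² − 194·q² = 38025 − 38024 = 1.
  The first convergent with p² − 194·q² = 1 gives the fundamental solution (x₁, y₁) = (195, 14).
Step 2: Apply the recurrence (x_{n+1}, y_{n+1}) = (x₁x_n + 194y₁y_n, x₁y_n + y₁x_n) repeatedly.
  From (x_1, y_1) = (195, 14): x_2 = 195·195 + 194·14·14 = 76049; y_2 = 195·14 + 14·195 = 5460.
  From (x_2, y_2) = (76049, 5460): x_3 = 195·76049 + 194·14·5460 = 29658915; y_3 = 195·5460 + 14·76049 = 2129386.
Step 3: Verify x_3² - 194·y_3² = 879651238977225 - 879651238977224 = 1 (should be 1). ✓

(x_1, y_1) = (195, 14); (x_3, y_3) = (29658915, 2129386).


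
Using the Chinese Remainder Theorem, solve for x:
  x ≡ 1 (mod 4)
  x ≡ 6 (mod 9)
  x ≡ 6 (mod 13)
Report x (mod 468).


Moduli 4, 9, 13 are pairwise coprime; by CRT there is a unique solution modulo M = 4 · 9 · 13 = 468.
Solve pairwise, accumulating the modulus:
  Start with x ≡ 1 (mod 4).
  Combine with x ≡ 6 (mod 9): since gcd(4, 9) = 1, we get a unique residue mod 36.
    Write x = 1 + 4·t and substitute into x ≡ 6 (mod 9): 4·t ≡ 6 − 1 = 5 (mod 9).
    The inverse of 4 mod 9 is 7 (since 4·7 = 28 = 3·9 + 1), so t ≡ 7·5 = 35 ≡ 8 (mod 9).
    Then x = 1 + 4·8 = 33, valid modulo lcm(4, 9) = 36: x ≡ 33 (mod 36).
  Combine with x ≡ 6 (mod 13): since gcd(36, 13) = 1, we get a unique residue mod 468.
    Write x = 33 + 36·t and substitute into x ≡ 6 (mod 13): 36·t ≡ 6 − 33 = -27 (mod 13).
    Reduce coefficients mod 13: 10·t ≡ 12 (mod 13).
    The inverse of 10 mod 13 is 4 (since 10·4 = 40 = 3·13 + 1), so t ≡ 4·12 = 48 ≡ 9 (mod 13).
    Then x = 33 + 36·9 = 357, valid modulo lcm(36, 13) = 468: x ≡ 357 (mod 468).
Verify: 357 mod 4 = 1 ✓, 357 mod 9 = 6 ✓, 357 mod 13 = 6 ✓.

x ≡ 357 (mod 468).


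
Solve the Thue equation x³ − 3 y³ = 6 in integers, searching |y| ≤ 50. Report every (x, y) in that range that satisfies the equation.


The equation is x³ - 3y³ = 6. For fixed y, x³ = 3·y³ + 6, so a solution requires the RHS to be a perfect cube.
Strategy: iterate y from -50 to 50, compute RHS = 3·y³ + 6, and check whether it is a (positive or negative) perfect cube.
Check small values of y:
  y = 0: RHS = 6 is not a perfect cube.
  y = 1: RHS = 9 is not a perfect cube.
  y = -1: RHS = 3 is not a perfect cube.
  y = 2: RHS = 30 is not a perfect cube.
  y = -2: RHS = -18 is not a perfect cube.
  y = 3: RHS = 87 is not a perfect cube.
  y = -3: RHS = -75 is not a perfect cube.
Continuing the search up to |y| = 50 finds no solutions either.
No (x, y) in the scanned range satisfies the equation.

No integer solutions with |y| ≤ 50.


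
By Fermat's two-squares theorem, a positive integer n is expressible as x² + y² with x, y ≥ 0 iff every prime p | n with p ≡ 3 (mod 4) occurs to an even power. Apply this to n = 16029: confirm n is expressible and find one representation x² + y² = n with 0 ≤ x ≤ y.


Step 1: Factor n = 16029 = 3^2 · 13 · 137.
Step 2: Check the mod-4 condition on each prime factor: 3 ≡ 3 (mod 4), exponent 2 (must be even); 13 ≡ 1 (mod 4), exponent 1; 137 ≡ 1 (mod 4), exponent 1.
All primes ≡ 3 (mod 4) appear to even exponent (or don't appear), so by the two-squares theorem n IS expressible as a sum of two squares.
Step 3: Build a representation. Group n = k² · m with k = 3 and m = 13 · 137 = 1781 (a product of primes ≡ 1 (mod 4)); a representation of m scales to one of n via (k·x)² + (k·y)² = k²(x² + y²). Each prime p ≡ 1 (mod 4) is itself a sum of two squares; find a² by testing p − a² for a perfect square:
  13: 13 − 1² = 12, 13 − 2² = 9 = 3² ⇒ 13 = 2² + 3².
  137: 137 − 1² = 136, 137 − 2² = 133, 137 − 3² = 128, 137 − 4² = 121 = 11² ⇒ 137 = 4² + 11².
  Combine using the Brahmagupta–Fibonacci identity (a² + b²)(c² + d²) = (ac − bd)² + (ad + bc)² = (ac + bd)² + (ad − bc)²:
  13 · 137 = 1781: from (2² + 3²)(4² + 11²), take (2·4 − 3·11, 2·11 + 3·4) = (8 − 33, 22 + 12) = (-25, 34); dropping signs (only squares matter) gives (25, 34); check 25² + 34² = 625 + 1156 = 1781 ✓.
  Scale by k = 3: (3·25, 3·34) = (75, 102).
Step 4: Order so x ≤ y and verify: 75² + 102² = 5625 + 10404 = 16029 = n. ✓

n = 16029 = 75² + 102² (one valid representation with x ≤ y).


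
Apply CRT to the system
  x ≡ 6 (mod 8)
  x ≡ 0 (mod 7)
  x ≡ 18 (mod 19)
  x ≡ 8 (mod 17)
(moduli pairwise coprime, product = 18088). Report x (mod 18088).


Product of moduli M = 8 · 7 · 19 · 17 = 18088.
Merge one congruence at a time:
  Start: x ≡ 6 (mod 8).
  Combine with x ≡ 0 (mod 7); new modulus lcm = 56.
    Write x = 6 + 8·t and substitute into x ≡ 0 (mod 7): 8·t ≡ 0 − 6 = -6 (mod 7).
    Reduce coefficients mod 7: 1·t ≡ 1 (mod 7).
    So t ≡ 1 (mod 7).
    Then x = 6 + 8·1 = 14, valid modulo lcm(8, 7) = 56: x ≡ 14 (mod 56).
  Combine with x ≡ 18 (mod 19); new modulus lcm = 1064.
    Write x = 14 + 56·t and substitute into x ≡ 18 (mod 19): 56·t ≡ 18 − 14 = 4 (mod 19).
    Reduce coefficients mod 19: 18·t ≡ 4 (mod 19).
    The inverse of 18 mod 19 is 18 (since 18·18 = 324 = 17·19 + 1), so t ≡ 18·4 = 72 ≡ 15 (mod 19).
    Then x = 14 + 56·15 = 854, valid modulo lcm(56, 19) = 1064: x ≡ 854 (mod 1064).
  Combine with x ≡ 8 (mod 17); new modulus lcm = 18088.
    Write x = 854 + 1064·t and substitute into x ≡ 8 (mod 17): 1064·t ≡ 8 − 854 = -846 (mod 17).
    Reduce coefficients mod 17: 10·t ≡ 4 (mod 17).
    The inverse of 10 mod 17 is 12 (since 10·12 = 120 = 7·17 + 1), so t ≡ 12·4 = 48 ≡ 14 (mod 17).
    Then x = 854 + 1064·14 = 15750, valid modulo lcm(1064, 17) = 18088: x ≡ 15750 (mod 18088).
Verify against each original: 15750 mod 8 = 6, 15750 mod 7 = 0, 15750 mod 19 = 18, 15750 mod 17 = 8.

x ≡ 15750 (mod 18088).


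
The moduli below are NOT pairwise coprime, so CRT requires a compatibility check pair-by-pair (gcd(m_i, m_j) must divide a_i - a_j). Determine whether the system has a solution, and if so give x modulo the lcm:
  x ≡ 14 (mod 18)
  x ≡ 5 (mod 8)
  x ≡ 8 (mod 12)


Moduli 18, 8, 12 are not pairwise coprime, so CRT works modulo lcm(m_i) when all pairwise compatibility conditions hold.
Pairwise compatibility: gcd(m_i, m_j) must divide a_i - a_j for every pair.
Merge one congruence at a time:
  Start: x ≡ 14 (mod 18).
  Combine with x ≡ 5 (mod 8): gcd(18, 8) = 2, and 5 - 14 = -9 is NOT divisible by 2.
    ⇒ system is inconsistent (no integer solution).

No solution (the system is inconsistent).


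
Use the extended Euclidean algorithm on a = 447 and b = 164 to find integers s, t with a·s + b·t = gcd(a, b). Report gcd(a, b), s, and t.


Euclidean algorithm on (447, 164) — divide until remainder is 0:
  447 = 2 · 164 + 119
  164 = 1 · 119 + 45
  119 = 2 · 45 + 29
  45 = 1 · 29 + 16
  29 = 1 · 16 + 13
  16 = 1 · 13 + 3
  13 = 4 · 3 + 1
  3 = 3 · 1 + 0
gcd(447, 164) = 1.
Track Bezout coefficients alongside the remainders: start with r₀ = 447 = a·1 + b·0 (s = 1, t = 0) and r₁ = 164 = a·0 + b·1 (s = 0, t = 1); each new remainder r_{k+1} = r_{k-1} − q_k·r_k inherits s_{k+1} = s_{k-1} − q_k·s_k, t_{k+1} = t_{k-1} − q_k·t_k, so r_k = a·s_k + b·t_k at every step:
  q = 2: r = 119, s = 1 − 2·0 = 1, t = 0 − 2·1 = -2  (check: 447·1 + 164·(-2) = 119)
  q = 1: r = 45, s = 0 − 1·1 = -1, t = 1 − 1·(-2) = 3  (check: 447·(-1) + 164·3 = 45)
  q = 2: r = 29, s = 1 − 2·(-1) = 3, t = -2 − 2·3 = -8  (check: 447·3 + 164·(-8) = 29)
  q = 1: r = 16, s = -1 − 1·3 = -4, t = 3 − 1·(-8) = 11  (check: 447·(-4) + 164·11 = 16)
  q = 1: r = 13, s = 3 − 1·(-4) = 7, t = -8 − 1·11 = -19  (check: 447·7 + 164·(-19) = 13)
  q = 1: r = 3, s = -4 − 1·7 = -11, t = 11 − 1·(-19) = 30  (check: 447·(-11) + 164·30 = 3)
  q = 4: r = 1, s = 7 − 4·(-11) = 51, t = -19 − 4·30 = -139  (check: 447·51 + 164·(-139) = 1)
The row with r = 1 (the gcd) gives the Bezout coefficients s = 51, t = -139.
Result: 447 · (51) + 164 · (-139) = 1.

gcd(447, 164) = 1; s = 51, t = -139 (check: 447·51 + 164·(-139) = 1).


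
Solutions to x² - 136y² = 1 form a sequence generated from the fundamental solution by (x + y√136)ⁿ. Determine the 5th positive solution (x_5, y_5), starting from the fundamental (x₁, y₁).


Step 1: Find the fundamental solution (x₁, y₁) of x² - 136y² = 1.
  Expand √136 as a continued fraction. a₀ = ⌊√136⌋ = 11; iterate m_{k+1} = d_k·a_k − m_k, d_{k+1} = (136 − m_{k+1}²)/d_k, a_{k+1} = ⌊(a₀ + m_{k+1})/d_{k+1}⌋ (starting m₀ = 0, d₀ = 1), with convergents p_k = a_k·p_{k-1} + p_{k-2}, q_k = a_k·q_{k-1} + q_{k-2} (p₋₁ = 1, q₋₁ = 0):
  k = 0: a₀ = 11; p₀/q₀ = 11/1; p₀² − 136·q₀² = 121 − 136 = -15.
  k = 1: m = 11, d = 15, a = ⌊(11 + 11)/15⌋ = 1; p/q = (1·11 + 1)/(1·1 + 0) = 12/1; p² − 136·q² = 144 − 136 = 8.
  k = 2: m = 4, d = 8, a = ⌊(11 + 4)/8⌋ = 1; p/q = (1·12 + 11)/(1·1 + 1) = 23/2; p² − 136·q² = 529 − 544 = -15.
  k = 3: m = 4, d = 15, a = ⌊(11 + 4)/15⌋ = 1; p/q = (1·23 + 12)/(1·2 + 1) = 35/3; p² − 136·q² = 1225 − 1224 = 1.
  The first convergent with p² − 136·q² = 1 gives the fundamental solution (x₁, y₁) = (35, 3).
Step 2: Apply the recurrence (x_{n+1}, y_{n+1}) = (x₁x_n + 136y₁y_n, x₁y_n + y₁x_n) repeatedly.
  From (x_1, y_1) = (35, 3): x_2 = 35·35 + 136·3·3 = 2449; y_2 = 35·3 + 3·35 = 210.
  From (x_2, y_2) = (2449, 210): x_3 = 35·2449 + 136·3·210 = 171395; y_3 = 35·210 + 3·2449 = 14697.
  From (x_3, y_3) = (171395, 14697): x_4 = 35·171395 + 136·3·14697 = 11995201; y_4 = 35·14697 + 3·171395 = 1028580.
  From (x_4, y_4) = (11995201, 1028580): x_5 = 35·11995201 + 136·3·1028580 = 839492675; y_5 = 35·1028580 + 3·11995201 = 71985903.
Step 3: Verify x_5² - 136·y_5² = 704747951378655625 - 704747951378655624 = 1 (should be 1). ✓

(x_1, y_1) = (35, 3); (x_5, y_5) = (839492675, 71985903).


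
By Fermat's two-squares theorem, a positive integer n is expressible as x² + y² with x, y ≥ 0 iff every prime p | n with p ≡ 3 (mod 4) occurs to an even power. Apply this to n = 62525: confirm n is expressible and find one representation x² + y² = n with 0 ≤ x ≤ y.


Step 1: Factor n = 62525 = 5^2 · 41 · 61.
Step 2: Check the mod-4 condition on each prime factor: 5 ≡ 1 (mod 4), exponent 2; 41 ≡ 1 (mod 4), exponent 1; 61 ≡ 1 (mod 4), exponent 1.
All primes ≡ 3 (mod 4) appear to even exponent (or don't appear), so by the two-squares theorem n IS expressible as a sum of two squares.
Step 3: Build a representation. Group n = k² · m with k = 5 and m = 41 · 61 = 2501 (a product of primes ≡ 1 (mod 4)); a representation of m scales to one of n via (k·x)² + (k·y)² = k²(x² + y²). Each prime p ≡ 1 (mod 4) is itself a sum of two squares; find a² by testing p − a² for a perfect square:
  41: 41 − 1² = 40, 41 − 2² = 37, 41 − 3² = 32, 41 − 4² = 25 = 5² ⇒ 41 = 4² + 5².
  61: 61 − 1² = 60, 61 − 2² = 57, 61 − 3² = 52, 61 − 4² = 45, 61 − 5² = 36 = 6² ⇒ 61 = 5² + 6².
  Combine using the Brahmagupta–Fibonacci identity (a² + b²)(c² + d²) = (ac − bd)² + (ad + bc)² = (ac + bd)² + (ad − bc)²:
  41 · 61 = 2501: from (4² + 5²)(5² + 6²), take (4·5 − 5·6, 4·6 + 5·5) = (20 − 30, 24 + 25) = (-10, 49); dropping signs (only squares matter) gives (10, 49); check 10² + 49² = 100 + 2401 = 2501 ✓.
  Scale by k = 5: (5·10, 5·49) = (50, 245).
Step 4: Order so x ≤ y and verify: 50² + 245² = 2500 + 60025 = 62525 = n. ✓

n = 62525 = 50² + 245² (one valid representation with x ≤ y).
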